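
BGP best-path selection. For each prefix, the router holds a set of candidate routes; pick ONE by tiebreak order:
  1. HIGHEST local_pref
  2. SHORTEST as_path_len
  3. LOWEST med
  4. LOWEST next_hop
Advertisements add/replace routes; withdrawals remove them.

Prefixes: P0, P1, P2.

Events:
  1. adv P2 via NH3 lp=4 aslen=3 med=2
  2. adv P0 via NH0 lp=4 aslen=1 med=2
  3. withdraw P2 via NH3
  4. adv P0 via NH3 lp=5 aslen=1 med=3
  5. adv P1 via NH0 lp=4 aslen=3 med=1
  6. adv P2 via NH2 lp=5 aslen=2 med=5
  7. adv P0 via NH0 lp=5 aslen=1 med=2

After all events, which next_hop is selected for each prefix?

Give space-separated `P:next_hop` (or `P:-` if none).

Op 1: best P0=- P1=- P2=NH3
Op 2: best P0=NH0 P1=- P2=NH3
Op 3: best P0=NH0 P1=- P2=-
Op 4: best P0=NH3 P1=- P2=-
Op 5: best P0=NH3 P1=NH0 P2=-
Op 6: best P0=NH3 P1=NH0 P2=NH2
Op 7: best P0=NH0 P1=NH0 P2=NH2

Answer: P0:NH0 P1:NH0 P2:NH2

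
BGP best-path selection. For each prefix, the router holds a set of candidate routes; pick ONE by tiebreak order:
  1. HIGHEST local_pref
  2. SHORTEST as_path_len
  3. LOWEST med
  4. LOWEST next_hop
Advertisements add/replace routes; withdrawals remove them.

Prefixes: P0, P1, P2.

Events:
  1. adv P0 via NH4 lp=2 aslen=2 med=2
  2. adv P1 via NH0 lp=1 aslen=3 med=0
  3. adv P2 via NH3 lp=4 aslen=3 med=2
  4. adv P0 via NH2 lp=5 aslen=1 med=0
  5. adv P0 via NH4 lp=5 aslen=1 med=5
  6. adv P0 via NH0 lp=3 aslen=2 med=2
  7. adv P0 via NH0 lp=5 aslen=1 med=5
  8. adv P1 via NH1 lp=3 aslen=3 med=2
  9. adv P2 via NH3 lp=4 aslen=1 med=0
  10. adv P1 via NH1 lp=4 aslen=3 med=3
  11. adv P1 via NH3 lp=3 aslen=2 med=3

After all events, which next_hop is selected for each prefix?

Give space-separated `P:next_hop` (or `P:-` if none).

Op 1: best P0=NH4 P1=- P2=-
Op 2: best P0=NH4 P1=NH0 P2=-
Op 3: best P0=NH4 P1=NH0 P2=NH3
Op 4: best P0=NH2 P1=NH0 P2=NH3
Op 5: best P0=NH2 P1=NH0 P2=NH3
Op 6: best P0=NH2 P1=NH0 P2=NH3
Op 7: best P0=NH2 P1=NH0 P2=NH3
Op 8: best P0=NH2 P1=NH1 P2=NH3
Op 9: best P0=NH2 P1=NH1 P2=NH3
Op 10: best P0=NH2 P1=NH1 P2=NH3
Op 11: best P0=NH2 P1=NH1 P2=NH3

Answer: P0:NH2 P1:NH1 P2:NH3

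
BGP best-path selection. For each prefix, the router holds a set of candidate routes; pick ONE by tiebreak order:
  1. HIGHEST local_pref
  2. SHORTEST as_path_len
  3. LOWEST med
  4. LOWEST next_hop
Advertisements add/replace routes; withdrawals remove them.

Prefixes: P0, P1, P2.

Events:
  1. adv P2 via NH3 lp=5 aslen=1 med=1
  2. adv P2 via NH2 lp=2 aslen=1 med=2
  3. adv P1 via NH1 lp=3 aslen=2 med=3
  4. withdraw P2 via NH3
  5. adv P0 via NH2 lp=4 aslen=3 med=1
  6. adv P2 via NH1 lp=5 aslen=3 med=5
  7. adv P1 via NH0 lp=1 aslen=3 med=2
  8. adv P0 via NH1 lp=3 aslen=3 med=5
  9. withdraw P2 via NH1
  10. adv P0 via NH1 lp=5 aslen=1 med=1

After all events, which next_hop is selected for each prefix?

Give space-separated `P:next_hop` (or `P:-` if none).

Op 1: best P0=- P1=- P2=NH3
Op 2: best P0=- P1=- P2=NH3
Op 3: best P0=- P1=NH1 P2=NH3
Op 4: best P0=- P1=NH1 P2=NH2
Op 5: best P0=NH2 P1=NH1 P2=NH2
Op 6: best P0=NH2 P1=NH1 P2=NH1
Op 7: best P0=NH2 P1=NH1 P2=NH1
Op 8: best P0=NH2 P1=NH1 P2=NH1
Op 9: best P0=NH2 P1=NH1 P2=NH2
Op 10: best P0=NH1 P1=NH1 P2=NH2

Answer: P0:NH1 P1:NH1 P2:NH2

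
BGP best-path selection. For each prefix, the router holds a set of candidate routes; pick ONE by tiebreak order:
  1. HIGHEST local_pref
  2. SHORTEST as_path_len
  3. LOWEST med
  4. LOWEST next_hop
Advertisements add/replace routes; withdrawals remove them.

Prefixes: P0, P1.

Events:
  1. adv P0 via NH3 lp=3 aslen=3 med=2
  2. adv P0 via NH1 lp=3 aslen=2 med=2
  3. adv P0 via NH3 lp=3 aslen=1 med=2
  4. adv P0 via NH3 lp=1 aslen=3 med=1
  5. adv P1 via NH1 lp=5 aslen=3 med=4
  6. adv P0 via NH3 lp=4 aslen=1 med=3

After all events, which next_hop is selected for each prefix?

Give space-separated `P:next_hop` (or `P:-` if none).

Answer: P0:NH3 P1:NH1

Derivation:
Op 1: best P0=NH3 P1=-
Op 2: best P0=NH1 P1=-
Op 3: best P0=NH3 P1=-
Op 4: best P0=NH1 P1=-
Op 5: best P0=NH1 P1=NH1
Op 6: best P0=NH3 P1=NH1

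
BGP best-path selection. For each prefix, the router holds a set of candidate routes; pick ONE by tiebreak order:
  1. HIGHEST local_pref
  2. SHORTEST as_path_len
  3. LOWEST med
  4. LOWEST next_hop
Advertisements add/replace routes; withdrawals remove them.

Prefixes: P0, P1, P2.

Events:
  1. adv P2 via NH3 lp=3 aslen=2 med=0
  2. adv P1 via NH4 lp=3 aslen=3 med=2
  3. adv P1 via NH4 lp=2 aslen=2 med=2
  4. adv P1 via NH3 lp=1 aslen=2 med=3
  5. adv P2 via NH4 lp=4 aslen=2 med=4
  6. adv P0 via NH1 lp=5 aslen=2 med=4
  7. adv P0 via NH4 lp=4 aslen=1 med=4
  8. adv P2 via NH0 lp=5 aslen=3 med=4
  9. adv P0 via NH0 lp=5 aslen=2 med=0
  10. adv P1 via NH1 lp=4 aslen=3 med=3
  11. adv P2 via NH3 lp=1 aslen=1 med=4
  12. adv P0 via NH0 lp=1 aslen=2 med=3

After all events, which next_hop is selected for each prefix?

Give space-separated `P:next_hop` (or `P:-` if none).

Answer: P0:NH1 P1:NH1 P2:NH0

Derivation:
Op 1: best P0=- P1=- P2=NH3
Op 2: best P0=- P1=NH4 P2=NH3
Op 3: best P0=- P1=NH4 P2=NH3
Op 4: best P0=- P1=NH4 P2=NH3
Op 5: best P0=- P1=NH4 P2=NH4
Op 6: best P0=NH1 P1=NH4 P2=NH4
Op 7: best P0=NH1 P1=NH4 P2=NH4
Op 8: best P0=NH1 P1=NH4 P2=NH0
Op 9: best P0=NH0 P1=NH4 P2=NH0
Op 10: best P0=NH0 P1=NH1 P2=NH0
Op 11: best P0=NH0 P1=NH1 P2=NH0
Op 12: best P0=NH1 P1=NH1 P2=NH0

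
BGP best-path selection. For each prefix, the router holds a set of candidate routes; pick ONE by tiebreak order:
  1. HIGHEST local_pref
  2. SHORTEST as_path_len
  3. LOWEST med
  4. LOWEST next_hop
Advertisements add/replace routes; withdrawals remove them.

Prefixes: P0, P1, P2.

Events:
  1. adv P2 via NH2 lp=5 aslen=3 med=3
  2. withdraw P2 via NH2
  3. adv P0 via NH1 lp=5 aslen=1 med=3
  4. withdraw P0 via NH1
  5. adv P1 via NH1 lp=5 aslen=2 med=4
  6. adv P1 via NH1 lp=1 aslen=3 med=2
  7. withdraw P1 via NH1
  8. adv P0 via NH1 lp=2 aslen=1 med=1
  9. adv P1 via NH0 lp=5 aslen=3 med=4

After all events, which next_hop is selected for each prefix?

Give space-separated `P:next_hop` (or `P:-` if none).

Answer: P0:NH1 P1:NH0 P2:-

Derivation:
Op 1: best P0=- P1=- P2=NH2
Op 2: best P0=- P1=- P2=-
Op 3: best P0=NH1 P1=- P2=-
Op 4: best P0=- P1=- P2=-
Op 5: best P0=- P1=NH1 P2=-
Op 6: best P0=- P1=NH1 P2=-
Op 7: best P0=- P1=- P2=-
Op 8: best P0=NH1 P1=- P2=-
Op 9: best P0=NH1 P1=NH0 P2=-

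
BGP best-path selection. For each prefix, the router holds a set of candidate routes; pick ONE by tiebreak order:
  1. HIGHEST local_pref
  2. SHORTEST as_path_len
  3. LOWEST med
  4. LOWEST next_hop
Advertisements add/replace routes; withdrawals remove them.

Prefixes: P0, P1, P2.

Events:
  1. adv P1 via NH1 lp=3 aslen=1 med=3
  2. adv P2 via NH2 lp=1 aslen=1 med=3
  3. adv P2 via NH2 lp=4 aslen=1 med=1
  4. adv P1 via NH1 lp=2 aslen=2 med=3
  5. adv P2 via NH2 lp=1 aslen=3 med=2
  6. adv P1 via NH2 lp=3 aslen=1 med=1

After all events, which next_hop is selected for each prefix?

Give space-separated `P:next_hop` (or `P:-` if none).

Answer: P0:- P1:NH2 P2:NH2

Derivation:
Op 1: best P0=- P1=NH1 P2=-
Op 2: best P0=- P1=NH1 P2=NH2
Op 3: best P0=- P1=NH1 P2=NH2
Op 4: best P0=- P1=NH1 P2=NH2
Op 5: best P0=- P1=NH1 P2=NH2
Op 6: best P0=- P1=NH2 P2=NH2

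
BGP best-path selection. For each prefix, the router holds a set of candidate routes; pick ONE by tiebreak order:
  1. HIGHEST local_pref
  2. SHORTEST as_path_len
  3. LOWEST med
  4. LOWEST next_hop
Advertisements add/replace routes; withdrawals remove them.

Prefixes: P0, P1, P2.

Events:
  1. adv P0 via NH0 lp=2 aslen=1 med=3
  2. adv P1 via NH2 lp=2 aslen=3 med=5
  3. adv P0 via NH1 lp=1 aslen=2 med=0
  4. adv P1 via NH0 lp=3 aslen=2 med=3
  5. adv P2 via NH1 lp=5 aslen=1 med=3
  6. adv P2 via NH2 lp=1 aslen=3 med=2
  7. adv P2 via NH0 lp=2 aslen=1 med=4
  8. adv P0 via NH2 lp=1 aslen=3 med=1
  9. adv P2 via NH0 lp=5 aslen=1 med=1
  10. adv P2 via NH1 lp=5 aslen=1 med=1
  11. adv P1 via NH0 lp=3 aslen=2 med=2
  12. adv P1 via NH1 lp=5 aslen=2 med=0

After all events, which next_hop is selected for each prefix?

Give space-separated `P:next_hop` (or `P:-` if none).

Op 1: best P0=NH0 P1=- P2=-
Op 2: best P0=NH0 P1=NH2 P2=-
Op 3: best P0=NH0 P1=NH2 P2=-
Op 4: best P0=NH0 P1=NH0 P2=-
Op 5: best P0=NH0 P1=NH0 P2=NH1
Op 6: best P0=NH0 P1=NH0 P2=NH1
Op 7: best P0=NH0 P1=NH0 P2=NH1
Op 8: best P0=NH0 P1=NH0 P2=NH1
Op 9: best P0=NH0 P1=NH0 P2=NH0
Op 10: best P0=NH0 P1=NH0 P2=NH0
Op 11: best P0=NH0 P1=NH0 P2=NH0
Op 12: best P0=NH0 P1=NH1 P2=NH0

Answer: P0:NH0 P1:NH1 P2:NH0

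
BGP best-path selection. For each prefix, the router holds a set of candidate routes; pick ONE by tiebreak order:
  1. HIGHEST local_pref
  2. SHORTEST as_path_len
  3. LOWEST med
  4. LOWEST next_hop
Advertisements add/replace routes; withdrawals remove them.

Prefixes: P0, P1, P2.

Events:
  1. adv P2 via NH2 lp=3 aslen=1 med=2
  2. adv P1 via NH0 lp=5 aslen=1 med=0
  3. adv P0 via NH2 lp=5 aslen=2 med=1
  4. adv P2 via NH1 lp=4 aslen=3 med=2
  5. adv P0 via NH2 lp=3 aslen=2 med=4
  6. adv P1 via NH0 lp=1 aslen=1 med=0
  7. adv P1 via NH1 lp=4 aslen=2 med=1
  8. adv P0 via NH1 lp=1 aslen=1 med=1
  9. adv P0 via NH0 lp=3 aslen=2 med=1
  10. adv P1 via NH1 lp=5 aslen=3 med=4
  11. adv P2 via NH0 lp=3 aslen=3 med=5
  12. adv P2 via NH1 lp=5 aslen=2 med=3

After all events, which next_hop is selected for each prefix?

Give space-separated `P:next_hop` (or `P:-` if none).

Op 1: best P0=- P1=- P2=NH2
Op 2: best P0=- P1=NH0 P2=NH2
Op 3: best P0=NH2 P1=NH0 P2=NH2
Op 4: best P0=NH2 P1=NH0 P2=NH1
Op 5: best P0=NH2 P1=NH0 P2=NH1
Op 6: best P0=NH2 P1=NH0 P2=NH1
Op 7: best P0=NH2 P1=NH1 P2=NH1
Op 8: best P0=NH2 P1=NH1 P2=NH1
Op 9: best P0=NH0 P1=NH1 P2=NH1
Op 10: best P0=NH0 P1=NH1 P2=NH1
Op 11: best P0=NH0 P1=NH1 P2=NH1
Op 12: best P0=NH0 P1=NH1 P2=NH1

Answer: P0:NH0 P1:NH1 P2:NH1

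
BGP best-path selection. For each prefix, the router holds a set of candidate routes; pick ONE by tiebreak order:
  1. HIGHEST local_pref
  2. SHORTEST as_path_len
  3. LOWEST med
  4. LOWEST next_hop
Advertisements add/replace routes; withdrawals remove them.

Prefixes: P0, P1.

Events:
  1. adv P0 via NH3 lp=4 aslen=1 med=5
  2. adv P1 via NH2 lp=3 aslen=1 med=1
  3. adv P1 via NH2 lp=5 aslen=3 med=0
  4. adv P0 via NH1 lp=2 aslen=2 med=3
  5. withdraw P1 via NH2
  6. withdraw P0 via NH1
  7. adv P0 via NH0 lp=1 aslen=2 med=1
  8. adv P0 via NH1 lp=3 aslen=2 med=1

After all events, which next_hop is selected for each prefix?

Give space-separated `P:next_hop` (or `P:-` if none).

Answer: P0:NH3 P1:-

Derivation:
Op 1: best P0=NH3 P1=-
Op 2: best P0=NH3 P1=NH2
Op 3: best P0=NH3 P1=NH2
Op 4: best P0=NH3 P1=NH2
Op 5: best P0=NH3 P1=-
Op 6: best P0=NH3 P1=-
Op 7: best P0=NH3 P1=-
Op 8: best P0=NH3 P1=-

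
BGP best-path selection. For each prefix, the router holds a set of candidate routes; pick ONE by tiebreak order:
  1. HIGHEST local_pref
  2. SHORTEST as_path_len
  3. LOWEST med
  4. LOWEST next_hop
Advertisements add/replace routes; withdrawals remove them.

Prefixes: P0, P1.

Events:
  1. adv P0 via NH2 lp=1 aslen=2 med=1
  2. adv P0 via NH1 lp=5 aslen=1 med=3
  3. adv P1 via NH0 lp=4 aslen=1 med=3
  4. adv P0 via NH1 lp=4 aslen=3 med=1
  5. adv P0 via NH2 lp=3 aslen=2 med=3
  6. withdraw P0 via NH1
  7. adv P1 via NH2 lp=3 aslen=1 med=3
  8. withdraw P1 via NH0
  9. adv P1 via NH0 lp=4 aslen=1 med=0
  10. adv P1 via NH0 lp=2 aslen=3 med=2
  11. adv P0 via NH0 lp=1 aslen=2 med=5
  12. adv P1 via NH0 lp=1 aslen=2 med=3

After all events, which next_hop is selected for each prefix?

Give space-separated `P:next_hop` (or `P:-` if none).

Answer: P0:NH2 P1:NH2

Derivation:
Op 1: best P0=NH2 P1=-
Op 2: best P0=NH1 P1=-
Op 3: best P0=NH1 P1=NH0
Op 4: best P0=NH1 P1=NH0
Op 5: best P0=NH1 P1=NH0
Op 6: best P0=NH2 P1=NH0
Op 7: best P0=NH2 P1=NH0
Op 8: best P0=NH2 P1=NH2
Op 9: best P0=NH2 P1=NH0
Op 10: best P0=NH2 P1=NH2
Op 11: best P0=NH2 P1=NH2
Op 12: best P0=NH2 P1=NH2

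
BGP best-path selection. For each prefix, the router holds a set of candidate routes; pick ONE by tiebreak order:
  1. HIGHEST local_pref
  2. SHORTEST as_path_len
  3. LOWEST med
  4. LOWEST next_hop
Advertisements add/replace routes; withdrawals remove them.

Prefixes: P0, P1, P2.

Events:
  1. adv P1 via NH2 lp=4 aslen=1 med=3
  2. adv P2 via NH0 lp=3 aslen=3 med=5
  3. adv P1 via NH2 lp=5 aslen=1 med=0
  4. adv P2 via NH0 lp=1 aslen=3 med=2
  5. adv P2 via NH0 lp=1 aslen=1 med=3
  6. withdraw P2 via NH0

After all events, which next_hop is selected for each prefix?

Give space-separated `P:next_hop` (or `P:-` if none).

Op 1: best P0=- P1=NH2 P2=-
Op 2: best P0=- P1=NH2 P2=NH0
Op 3: best P0=- P1=NH2 P2=NH0
Op 4: best P0=- P1=NH2 P2=NH0
Op 5: best P0=- P1=NH2 P2=NH0
Op 6: best P0=- P1=NH2 P2=-

Answer: P0:- P1:NH2 P2:-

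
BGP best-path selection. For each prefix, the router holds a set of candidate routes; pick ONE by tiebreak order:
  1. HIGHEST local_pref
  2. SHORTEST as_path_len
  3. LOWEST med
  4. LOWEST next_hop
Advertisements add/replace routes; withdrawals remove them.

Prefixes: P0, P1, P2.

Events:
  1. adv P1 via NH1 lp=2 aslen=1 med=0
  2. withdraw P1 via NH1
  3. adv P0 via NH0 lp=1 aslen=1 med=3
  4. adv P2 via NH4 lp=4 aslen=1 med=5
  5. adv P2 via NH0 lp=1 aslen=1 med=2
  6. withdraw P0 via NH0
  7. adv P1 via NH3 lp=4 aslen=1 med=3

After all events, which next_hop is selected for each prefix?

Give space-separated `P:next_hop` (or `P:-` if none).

Answer: P0:- P1:NH3 P2:NH4

Derivation:
Op 1: best P0=- P1=NH1 P2=-
Op 2: best P0=- P1=- P2=-
Op 3: best P0=NH0 P1=- P2=-
Op 4: best P0=NH0 P1=- P2=NH4
Op 5: best P0=NH0 P1=- P2=NH4
Op 6: best P0=- P1=- P2=NH4
Op 7: best P0=- P1=NH3 P2=NH4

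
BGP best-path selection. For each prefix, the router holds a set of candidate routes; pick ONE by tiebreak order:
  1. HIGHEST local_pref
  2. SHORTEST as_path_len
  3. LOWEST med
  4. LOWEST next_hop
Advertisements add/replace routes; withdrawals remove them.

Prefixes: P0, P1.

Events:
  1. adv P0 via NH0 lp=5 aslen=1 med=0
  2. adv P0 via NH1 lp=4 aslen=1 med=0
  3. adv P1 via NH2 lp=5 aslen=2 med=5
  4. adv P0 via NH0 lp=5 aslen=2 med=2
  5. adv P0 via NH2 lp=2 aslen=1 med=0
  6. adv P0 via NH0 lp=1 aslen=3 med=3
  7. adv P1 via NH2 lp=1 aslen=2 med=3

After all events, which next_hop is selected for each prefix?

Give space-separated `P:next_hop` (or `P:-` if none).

Op 1: best P0=NH0 P1=-
Op 2: best P0=NH0 P1=-
Op 3: best P0=NH0 P1=NH2
Op 4: best P0=NH0 P1=NH2
Op 5: best P0=NH0 P1=NH2
Op 6: best P0=NH1 P1=NH2
Op 7: best P0=NH1 P1=NH2

Answer: P0:NH1 P1:NH2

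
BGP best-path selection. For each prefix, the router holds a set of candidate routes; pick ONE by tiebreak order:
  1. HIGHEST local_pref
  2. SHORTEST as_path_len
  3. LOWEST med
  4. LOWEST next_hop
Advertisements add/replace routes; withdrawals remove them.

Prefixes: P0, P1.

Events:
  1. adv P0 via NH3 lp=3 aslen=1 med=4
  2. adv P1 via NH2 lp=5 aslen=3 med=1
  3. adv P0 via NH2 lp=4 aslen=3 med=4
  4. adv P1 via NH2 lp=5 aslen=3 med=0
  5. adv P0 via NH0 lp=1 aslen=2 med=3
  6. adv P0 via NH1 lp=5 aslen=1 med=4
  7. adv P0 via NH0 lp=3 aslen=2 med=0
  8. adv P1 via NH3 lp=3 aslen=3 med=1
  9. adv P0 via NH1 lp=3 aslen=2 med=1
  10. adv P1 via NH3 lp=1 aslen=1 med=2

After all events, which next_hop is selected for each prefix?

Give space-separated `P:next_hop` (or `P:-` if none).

Answer: P0:NH2 P1:NH2

Derivation:
Op 1: best P0=NH3 P1=-
Op 2: best P0=NH3 P1=NH2
Op 3: best P0=NH2 P1=NH2
Op 4: best P0=NH2 P1=NH2
Op 5: best P0=NH2 P1=NH2
Op 6: best P0=NH1 P1=NH2
Op 7: best P0=NH1 P1=NH2
Op 8: best P0=NH1 P1=NH2
Op 9: best P0=NH2 P1=NH2
Op 10: best P0=NH2 P1=NH2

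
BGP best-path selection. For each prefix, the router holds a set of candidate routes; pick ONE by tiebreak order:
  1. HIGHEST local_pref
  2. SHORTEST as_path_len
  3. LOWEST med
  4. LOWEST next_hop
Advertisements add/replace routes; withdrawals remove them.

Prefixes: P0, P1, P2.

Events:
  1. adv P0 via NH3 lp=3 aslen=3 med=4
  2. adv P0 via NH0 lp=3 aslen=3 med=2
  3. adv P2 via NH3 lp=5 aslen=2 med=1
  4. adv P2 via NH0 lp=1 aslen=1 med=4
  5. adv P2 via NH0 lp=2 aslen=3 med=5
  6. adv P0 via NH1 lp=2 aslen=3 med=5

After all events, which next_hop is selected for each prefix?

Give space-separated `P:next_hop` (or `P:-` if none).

Op 1: best P0=NH3 P1=- P2=-
Op 2: best P0=NH0 P1=- P2=-
Op 3: best P0=NH0 P1=- P2=NH3
Op 4: best P0=NH0 P1=- P2=NH3
Op 5: best P0=NH0 P1=- P2=NH3
Op 6: best P0=NH0 P1=- P2=NH3

Answer: P0:NH0 P1:- P2:NH3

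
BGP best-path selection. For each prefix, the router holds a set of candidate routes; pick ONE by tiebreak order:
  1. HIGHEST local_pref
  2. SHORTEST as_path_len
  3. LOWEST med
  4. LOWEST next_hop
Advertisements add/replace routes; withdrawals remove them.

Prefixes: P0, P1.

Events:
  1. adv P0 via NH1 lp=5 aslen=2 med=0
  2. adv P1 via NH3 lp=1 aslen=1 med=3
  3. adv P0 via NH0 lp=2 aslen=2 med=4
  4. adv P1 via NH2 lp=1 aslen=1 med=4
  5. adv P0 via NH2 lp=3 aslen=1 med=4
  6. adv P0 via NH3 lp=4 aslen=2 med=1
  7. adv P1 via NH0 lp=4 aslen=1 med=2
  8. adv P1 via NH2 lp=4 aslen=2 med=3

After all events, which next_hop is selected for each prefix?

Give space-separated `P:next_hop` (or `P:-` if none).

Answer: P0:NH1 P1:NH0

Derivation:
Op 1: best P0=NH1 P1=-
Op 2: best P0=NH1 P1=NH3
Op 3: best P0=NH1 P1=NH3
Op 4: best P0=NH1 P1=NH3
Op 5: best P0=NH1 P1=NH3
Op 6: best P0=NH1 P1=NH3
Op 7: best P0=NH1 P1=NH0
Op 8: best P0=NH1 P1=NH0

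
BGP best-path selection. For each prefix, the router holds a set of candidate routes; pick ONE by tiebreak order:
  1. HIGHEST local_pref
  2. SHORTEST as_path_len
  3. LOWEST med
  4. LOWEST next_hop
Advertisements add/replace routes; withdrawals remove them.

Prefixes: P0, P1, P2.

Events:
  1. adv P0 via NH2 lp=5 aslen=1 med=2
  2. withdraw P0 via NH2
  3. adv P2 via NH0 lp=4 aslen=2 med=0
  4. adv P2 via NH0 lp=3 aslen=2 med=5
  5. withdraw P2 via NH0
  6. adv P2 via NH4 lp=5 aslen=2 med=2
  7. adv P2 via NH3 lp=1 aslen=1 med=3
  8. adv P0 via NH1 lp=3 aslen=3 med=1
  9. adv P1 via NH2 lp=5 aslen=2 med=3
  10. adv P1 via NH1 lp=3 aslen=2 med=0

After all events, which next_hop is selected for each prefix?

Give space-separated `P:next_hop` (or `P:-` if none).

Answer: P0:NH1 P1:NH2 P2:NH4

Derivation:
Op 1: best P0=NH2 P1=- P2=-
Op 2: best P0=- P1=- P2=-
Op 3: best P0=- P1=- P2=NH0
Op 4: best P0=- P1=- P2=NH0
Op 5: best P0=- P1=- P2=-
Op 6: best P0=- P1=- P2=NH4
Op 7: best P0=- P1=- P2=NH4
Op 8: best P0=NH1 P1=- P2=NH4
Op 9: best P0=NH1 P1=NH2 P2=NH4
Op 10: best P0=NH1 P1=NH2 P2=NH4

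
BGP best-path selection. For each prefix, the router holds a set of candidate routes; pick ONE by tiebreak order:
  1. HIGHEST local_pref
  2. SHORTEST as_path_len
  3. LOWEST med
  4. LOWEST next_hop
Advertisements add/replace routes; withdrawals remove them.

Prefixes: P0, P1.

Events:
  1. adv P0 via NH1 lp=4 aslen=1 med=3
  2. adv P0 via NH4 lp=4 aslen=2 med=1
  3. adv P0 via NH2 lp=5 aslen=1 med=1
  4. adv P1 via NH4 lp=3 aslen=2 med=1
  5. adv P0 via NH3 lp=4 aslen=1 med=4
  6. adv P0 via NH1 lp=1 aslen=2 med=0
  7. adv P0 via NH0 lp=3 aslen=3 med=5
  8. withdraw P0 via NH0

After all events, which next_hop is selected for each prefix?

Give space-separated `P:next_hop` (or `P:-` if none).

Answer: P0:NH2 P1:NH4

Derivation:
Op 1: best P0=NH1 P1=-
Op 2: best P0=NH1 P1=-
Op 3: best P0=NH2 P1=-
Op 4: best P0=NH2 P1=NH4
Op 5: best P0=NH2 P1=NH4
Op 6: best P0=NH2 P1=NH4
Op 7: best P0=NH2 P1=NH4
Op 8: best P0=NH2 P1=NH4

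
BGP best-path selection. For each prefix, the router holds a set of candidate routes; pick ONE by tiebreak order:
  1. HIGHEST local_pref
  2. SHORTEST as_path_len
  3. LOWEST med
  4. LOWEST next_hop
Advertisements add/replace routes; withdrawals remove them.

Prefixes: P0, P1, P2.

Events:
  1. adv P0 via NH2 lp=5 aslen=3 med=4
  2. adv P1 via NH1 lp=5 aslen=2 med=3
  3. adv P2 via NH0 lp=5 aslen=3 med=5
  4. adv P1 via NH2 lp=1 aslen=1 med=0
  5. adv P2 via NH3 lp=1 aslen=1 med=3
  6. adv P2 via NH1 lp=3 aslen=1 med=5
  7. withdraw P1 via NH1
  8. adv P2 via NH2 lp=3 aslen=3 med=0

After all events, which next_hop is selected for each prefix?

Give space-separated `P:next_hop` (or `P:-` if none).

Answer: P0:NH2 P1:NH2 P2:NH0

Derivation:
Op 1: best P0=NH2 P1=- P2=-
Op 2: best P0=NH2 P1=NH1 P2=-
Op 3: best P0=NH2 P1=NH1 P2=NH0
Op 4: best P0=NH2 P1=NH1 P2=NH0
Op 5: best P0=NH2 P1=NH1 P2=NH0
Op 6: best P0=NH2 P1=NH1 P2=NH0
Op 7: best P0=NH2 P1=NH2 P2=NH0
Op 8: best P0=NH2 P1=NH2 P2=NH0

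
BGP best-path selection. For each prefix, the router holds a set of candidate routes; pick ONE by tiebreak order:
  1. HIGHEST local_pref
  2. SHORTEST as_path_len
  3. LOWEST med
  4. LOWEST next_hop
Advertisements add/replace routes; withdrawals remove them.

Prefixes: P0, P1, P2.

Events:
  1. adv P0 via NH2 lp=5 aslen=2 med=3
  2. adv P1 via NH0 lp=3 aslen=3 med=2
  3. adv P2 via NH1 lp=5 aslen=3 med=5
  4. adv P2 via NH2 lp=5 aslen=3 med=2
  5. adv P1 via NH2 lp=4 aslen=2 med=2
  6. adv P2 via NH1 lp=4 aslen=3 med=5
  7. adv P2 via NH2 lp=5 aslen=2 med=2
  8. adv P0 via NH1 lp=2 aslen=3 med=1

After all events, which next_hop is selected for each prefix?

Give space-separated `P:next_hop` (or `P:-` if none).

Op 1: best P0=NH2 P1=- P2=-
Op 2: best P0=NH2 P1=NH0 P2=-
Op 3: best P0=NH2 P1=NH0 P2=NH1
Op 4: best P0=NH2 P1=NH0 P2=NH2
Op 5: best P0=NH2 P1=NH2 P2=NH2
Op 6: best P0=NH2 P1=NH2 P2=NH2
Op 7: best P0=NH2 P1=NH2 P2=NH2
Op 8: best P0=NH2 P1=NH2 P2=NH2

Answer: P0:NH2 P1:NH2 P2:NH2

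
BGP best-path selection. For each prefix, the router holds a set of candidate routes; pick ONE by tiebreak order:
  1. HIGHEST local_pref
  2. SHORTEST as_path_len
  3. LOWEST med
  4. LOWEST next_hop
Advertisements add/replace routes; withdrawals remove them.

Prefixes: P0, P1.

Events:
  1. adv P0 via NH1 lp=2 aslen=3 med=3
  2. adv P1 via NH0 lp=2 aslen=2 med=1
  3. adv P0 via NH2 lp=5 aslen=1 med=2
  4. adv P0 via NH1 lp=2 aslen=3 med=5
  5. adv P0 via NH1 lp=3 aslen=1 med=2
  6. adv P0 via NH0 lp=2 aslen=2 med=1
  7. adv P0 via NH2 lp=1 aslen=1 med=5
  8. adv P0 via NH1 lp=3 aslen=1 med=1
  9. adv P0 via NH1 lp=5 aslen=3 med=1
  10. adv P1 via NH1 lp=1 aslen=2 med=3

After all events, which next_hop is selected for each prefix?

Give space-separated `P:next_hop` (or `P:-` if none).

Op 1: best P0=NH1 P1=-
Op 2: best P0=NH1 P1=NH0
Op 3: best P0=NH2 P1=NH0
Op 4: best P0=NH2 P1=NH0
Op 5: best P0=NH2 P1=NH0
Op 6: best P0=NH2 P1=NH0
Op 7: best P0=NH1 P1=NH0
Op 8: best P0=NH1 P1=NH0
Op 9: best P0=NH1 P1=NH0
Op 10: best P0=NH1 P1=NH0

Answer: P0:NH1 P1:NH0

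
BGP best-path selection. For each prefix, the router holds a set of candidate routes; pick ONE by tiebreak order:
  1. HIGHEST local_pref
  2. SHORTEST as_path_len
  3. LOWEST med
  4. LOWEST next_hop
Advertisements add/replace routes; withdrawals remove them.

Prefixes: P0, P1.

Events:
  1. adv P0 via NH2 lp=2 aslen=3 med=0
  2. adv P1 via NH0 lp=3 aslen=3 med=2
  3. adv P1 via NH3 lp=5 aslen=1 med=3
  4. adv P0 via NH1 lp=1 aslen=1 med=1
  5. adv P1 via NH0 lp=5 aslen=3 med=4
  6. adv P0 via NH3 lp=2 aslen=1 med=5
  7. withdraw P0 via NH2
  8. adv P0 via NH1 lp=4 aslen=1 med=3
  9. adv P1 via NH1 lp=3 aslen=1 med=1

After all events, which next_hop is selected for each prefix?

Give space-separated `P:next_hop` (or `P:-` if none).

Answer: P0:NH1 P1:NH3

Derivation:
Op 1: best P0=NH2 P1=-
Op 2: best P0=NH2 P1=NH0
Op 3: best P0=NH2 P1=NH3
Op 4: best P0=NH2 P1=NH3
Op 5: best P0=NH2 P1=NH3
Op 6: best P0=NH3 P1=NH3
Op 7: best P0=NH3 P1=NH3
Op 8: best P0=NH1 P1=NH3
Op 9: best P0=NH1 P1=NH3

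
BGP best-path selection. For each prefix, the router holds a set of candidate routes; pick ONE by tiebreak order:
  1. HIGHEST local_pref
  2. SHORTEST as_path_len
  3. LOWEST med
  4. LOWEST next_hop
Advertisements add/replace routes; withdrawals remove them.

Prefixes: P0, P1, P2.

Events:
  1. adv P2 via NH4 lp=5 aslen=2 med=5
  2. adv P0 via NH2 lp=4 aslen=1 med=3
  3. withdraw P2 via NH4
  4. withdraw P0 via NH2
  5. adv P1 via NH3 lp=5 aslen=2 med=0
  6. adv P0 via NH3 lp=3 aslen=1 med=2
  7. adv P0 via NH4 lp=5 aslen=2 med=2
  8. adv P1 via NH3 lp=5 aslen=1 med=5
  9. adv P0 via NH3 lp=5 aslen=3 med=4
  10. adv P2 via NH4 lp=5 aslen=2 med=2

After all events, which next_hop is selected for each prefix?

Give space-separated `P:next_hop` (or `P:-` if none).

Answer: P0:NH4 P1:NH3 P2:NH4

Derivation:
Op 1: best P0=- P1=- P2=NH4
Op 2: best P0=NH2 P1=- P2=NH4
Op 3: best P0=NH2 P1=- P2=-
Op 4: best P0=- P1=- P2=-
Op 5: best P0=- P1=NH3 P2=-
Op 6: best P0=NH3 P1=NH3 P2=-
Op 7: best P0=NH4 P1=NH3 P2=-
Op 8: best P0=NH4 P1=NH3 P2=-
Op 9: best P0=NH4 P1=NH3 P2=-
Op 10: best P0=NH4 P1=NH3 P2=NH4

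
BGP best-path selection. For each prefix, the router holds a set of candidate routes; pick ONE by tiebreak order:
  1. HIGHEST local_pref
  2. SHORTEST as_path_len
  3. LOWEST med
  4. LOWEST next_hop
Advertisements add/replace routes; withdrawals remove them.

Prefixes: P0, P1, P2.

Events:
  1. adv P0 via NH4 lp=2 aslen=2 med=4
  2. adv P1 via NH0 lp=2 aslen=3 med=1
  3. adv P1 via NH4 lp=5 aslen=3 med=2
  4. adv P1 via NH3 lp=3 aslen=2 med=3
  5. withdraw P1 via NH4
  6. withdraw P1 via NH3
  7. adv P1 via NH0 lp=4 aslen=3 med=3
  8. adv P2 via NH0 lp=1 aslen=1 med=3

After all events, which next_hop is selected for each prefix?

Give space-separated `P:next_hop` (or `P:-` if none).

Answer: P0:NH4 P1:NH0 P2:NH0

Derivation:
Op 1: best P0=NH4 P1=- P2=-
Op 2: best P0=NH4 P1=NH0 P2=-
Op 3: best P0=NH4 P1=NH4 P2=-
Op 4: best P0=NH4 P1=NH4 P2=-
Op 5: best P0=NH4 P1=NH3 P2=-
Op 6: best P0=NH4 P1=NH0 P2=-
Op 7: best P0=NH4 P1=NH0 P2=-
Op 8: best P0=NH4 P1=NH0 P2=NH0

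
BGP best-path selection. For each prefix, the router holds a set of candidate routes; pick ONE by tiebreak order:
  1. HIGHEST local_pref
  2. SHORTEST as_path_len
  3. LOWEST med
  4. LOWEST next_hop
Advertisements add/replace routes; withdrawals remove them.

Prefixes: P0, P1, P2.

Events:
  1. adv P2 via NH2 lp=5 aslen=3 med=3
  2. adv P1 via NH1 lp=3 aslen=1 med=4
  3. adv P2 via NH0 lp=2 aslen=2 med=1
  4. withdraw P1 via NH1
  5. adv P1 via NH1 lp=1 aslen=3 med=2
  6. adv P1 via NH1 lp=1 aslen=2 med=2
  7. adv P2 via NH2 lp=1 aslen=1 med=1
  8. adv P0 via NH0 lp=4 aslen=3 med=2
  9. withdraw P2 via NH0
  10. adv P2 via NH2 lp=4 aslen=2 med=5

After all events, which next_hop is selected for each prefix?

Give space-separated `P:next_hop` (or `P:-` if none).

Answer: P0:NH0 P1:NH1 P2:NH2

Derivation:
Op 1: best P0=- P1=- P2=NH2
Op 2: best P0=- P1=NH1 P2=NH2
Op 3: best P0=- P1=NH1 P2=NH2
Op 4: best P0=- P1=- P2=NH2
Op 5: best P0=- P1=NH1 P2=NH2
Op 6: best P0=- P1=NH1 P2=NH2
Op 7: best P0=- P1=NH1 P2=NH0
Op 8: best P0=NH0 P1=NH1 P2=NH0
Op 9: best P0=NH0 P1=NH1 P2=NH2
Op 10: best P0=NH0 P1=NH1 P2=NH2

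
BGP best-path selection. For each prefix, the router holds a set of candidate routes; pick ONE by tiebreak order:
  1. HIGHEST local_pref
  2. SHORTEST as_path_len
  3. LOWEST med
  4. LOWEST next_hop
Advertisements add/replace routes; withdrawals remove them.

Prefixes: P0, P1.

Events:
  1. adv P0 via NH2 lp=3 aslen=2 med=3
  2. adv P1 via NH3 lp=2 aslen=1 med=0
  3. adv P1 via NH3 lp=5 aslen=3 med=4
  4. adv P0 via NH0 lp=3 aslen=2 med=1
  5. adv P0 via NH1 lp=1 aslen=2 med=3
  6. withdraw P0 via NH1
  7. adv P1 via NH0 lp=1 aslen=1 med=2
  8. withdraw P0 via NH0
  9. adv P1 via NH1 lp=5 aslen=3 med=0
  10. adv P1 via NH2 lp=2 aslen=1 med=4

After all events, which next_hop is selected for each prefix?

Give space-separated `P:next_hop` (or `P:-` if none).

Answer: P0:NH2 P1:NH1

Derivation:
Op 1: best P0=NH2 P1=-
Op 2: best P0=NH2 P1=NH3
Op 3: best P0=NH2 P1=NH3
Op 4: best P0=NH0 P1=NH3
Op 5: best P0=NH0 P1=NH3
Op 6: best P0=NH0 P1=NH3
Op 7: best P0=NH0 P1=NH3
Op 8: best P0=NH2 P1=NH3
Op 9: best P0=NH2 P1=NH1
Op 10: best P0=NH2 P1=NH1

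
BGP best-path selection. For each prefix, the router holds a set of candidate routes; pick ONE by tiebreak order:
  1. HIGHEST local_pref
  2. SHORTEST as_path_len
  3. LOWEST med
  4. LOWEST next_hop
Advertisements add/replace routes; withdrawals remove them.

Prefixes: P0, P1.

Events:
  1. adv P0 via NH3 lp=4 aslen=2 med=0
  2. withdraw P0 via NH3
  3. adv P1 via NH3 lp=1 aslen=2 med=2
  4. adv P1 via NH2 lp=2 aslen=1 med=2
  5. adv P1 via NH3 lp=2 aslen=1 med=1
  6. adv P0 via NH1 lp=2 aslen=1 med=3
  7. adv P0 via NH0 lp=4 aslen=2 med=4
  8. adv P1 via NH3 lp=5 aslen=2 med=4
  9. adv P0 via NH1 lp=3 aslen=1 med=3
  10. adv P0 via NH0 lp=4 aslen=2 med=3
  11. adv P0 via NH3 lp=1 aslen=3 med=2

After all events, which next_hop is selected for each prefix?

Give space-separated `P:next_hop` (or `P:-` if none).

Answer: P0:NH0 P1:NH3

Derivation:
Op 1: best P0=NH3 P1=-
Op 2: best P0=- P1=-
Op 3: best P0=- P1=NH3
Op 4: best P0=- P1=NH2
Op 5: best P0=- P1=NH3
Op 6: best P0=NH1 P1=NH3
Op 7: best P0=NH0 P1=NH3
Op 8: best P0=NH0 P1=NH3
Op 9: best P0=NH0 P1=NH3
Op 10: best P0=NH0 P1=NH3
Op 11: best P0=NH0 P1=NH3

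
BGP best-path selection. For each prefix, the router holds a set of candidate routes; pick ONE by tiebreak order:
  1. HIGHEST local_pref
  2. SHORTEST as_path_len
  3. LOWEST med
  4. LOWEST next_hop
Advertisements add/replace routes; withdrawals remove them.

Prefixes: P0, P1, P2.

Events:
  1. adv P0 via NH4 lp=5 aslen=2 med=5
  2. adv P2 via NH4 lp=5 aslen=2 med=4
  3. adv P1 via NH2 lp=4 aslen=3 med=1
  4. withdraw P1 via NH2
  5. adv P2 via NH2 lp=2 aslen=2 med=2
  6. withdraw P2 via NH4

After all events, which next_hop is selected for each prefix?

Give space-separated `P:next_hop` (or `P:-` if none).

Op 1: best P0=NH4 P1=- P2=-
Op 2: best P0=NH4 P1=- P2=NH4
Op 3: best P0=NH4 P1=NH2 P2=NH4
Op 4: best P0=NH4 P1=- P2=NH4
Op 5: best P0=NH4 P1=- P2=NH4
Op 6: best P0=NH4 P1=- P2=NH2

Answer: P0:NH4 P1:- P2:NH2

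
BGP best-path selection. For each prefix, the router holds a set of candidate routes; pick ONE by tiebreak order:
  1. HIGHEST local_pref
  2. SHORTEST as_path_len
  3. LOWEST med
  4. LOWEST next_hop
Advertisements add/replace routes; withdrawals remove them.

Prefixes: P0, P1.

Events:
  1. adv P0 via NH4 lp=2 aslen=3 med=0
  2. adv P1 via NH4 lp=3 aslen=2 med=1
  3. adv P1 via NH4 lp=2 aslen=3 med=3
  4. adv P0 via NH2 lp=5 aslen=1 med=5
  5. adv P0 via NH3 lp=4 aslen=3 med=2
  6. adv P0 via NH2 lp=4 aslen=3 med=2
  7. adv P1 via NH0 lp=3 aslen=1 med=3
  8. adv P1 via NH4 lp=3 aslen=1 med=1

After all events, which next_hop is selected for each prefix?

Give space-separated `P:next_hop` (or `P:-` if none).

Answer: P0:NH2 P1:NH4

Derivation:
Op 1: best P0=NH4 P1=-
Op 2: best P0=NH4 P1=NH4
Op 3: best P0=NH4 P1=NH4
Op 4: best P0=NH2 P1=NH4
Op 5: best P0=NH2 P1=NH4
Op 6: best P0=NH2 P1=NH4
Op 7: best P0=NH2 P1=NH0
Op 8: best P0=NH2 P1=NH4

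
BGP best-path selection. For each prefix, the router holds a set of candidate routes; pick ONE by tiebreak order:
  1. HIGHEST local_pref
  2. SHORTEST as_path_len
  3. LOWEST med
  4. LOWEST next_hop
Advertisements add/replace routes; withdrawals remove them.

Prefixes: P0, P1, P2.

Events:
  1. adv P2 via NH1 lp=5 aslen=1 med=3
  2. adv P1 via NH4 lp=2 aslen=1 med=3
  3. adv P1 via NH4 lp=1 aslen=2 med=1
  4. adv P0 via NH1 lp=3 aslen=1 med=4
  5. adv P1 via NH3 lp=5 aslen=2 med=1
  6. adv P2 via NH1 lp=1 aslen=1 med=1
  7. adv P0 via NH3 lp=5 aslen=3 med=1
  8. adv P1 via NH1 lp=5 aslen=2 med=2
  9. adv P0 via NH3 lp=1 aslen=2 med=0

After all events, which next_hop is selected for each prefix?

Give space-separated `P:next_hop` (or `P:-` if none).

Answer: P0:NH1 P1:NH3 P2:NH1

Derivation:
Op 1: best P0=- P1=- P2=NH1
Op 2: best P0=- P1=NH4 P2=NH1
Op 3: best P0=- P1=NH4 P2=NH1
Op 4: best P0=NH1 P1=NH4 P2=NH1
Op 5: best P0=NH1 P1=NH3 P2=NH1
Op 6: best P0=NH1 P1=NH3 P2=NH1
Op 7: best P0=NH3 P1=NH3 P2=NH1
Op 8: best P0=NH3 P1=NH3 P2=NH1
Op 9: best P0=NH1 P1=NH3 P2=NH1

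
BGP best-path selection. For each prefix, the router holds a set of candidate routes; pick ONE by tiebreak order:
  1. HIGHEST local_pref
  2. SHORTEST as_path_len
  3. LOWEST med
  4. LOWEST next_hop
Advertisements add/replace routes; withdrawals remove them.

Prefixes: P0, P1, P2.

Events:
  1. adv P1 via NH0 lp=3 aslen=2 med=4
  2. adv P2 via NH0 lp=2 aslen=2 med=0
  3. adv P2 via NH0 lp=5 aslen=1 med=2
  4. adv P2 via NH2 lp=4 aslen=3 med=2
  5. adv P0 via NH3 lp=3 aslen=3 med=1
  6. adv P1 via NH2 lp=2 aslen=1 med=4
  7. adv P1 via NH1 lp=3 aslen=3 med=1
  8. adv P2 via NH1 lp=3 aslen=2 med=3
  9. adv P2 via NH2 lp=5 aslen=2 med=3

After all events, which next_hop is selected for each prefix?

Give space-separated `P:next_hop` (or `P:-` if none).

Answer: P0:NH3 P1:NH0 P2:NH0

Derivation:
Op 1: best P0=- P1=NH0 P2=-
Op 2: best P0=- P1=NH0 P2=NH0
Op 3: best P0=- P1=NH0 P2=NH0
Op 4: best P0=- P1=NH0 P2=NH0
Op 5: best P0=NH3 P1=NH0 P2=NH0
Op 6: best P0=NH3 P1=NH0 P2=NH0
Op 7: best P0=NH3 P1=NH0 P2=NH0
Op 8: best P0=NH3 P1=NH0 P2=NH0
Op 9: best P0=NH3 P1=NH0 P2=NH0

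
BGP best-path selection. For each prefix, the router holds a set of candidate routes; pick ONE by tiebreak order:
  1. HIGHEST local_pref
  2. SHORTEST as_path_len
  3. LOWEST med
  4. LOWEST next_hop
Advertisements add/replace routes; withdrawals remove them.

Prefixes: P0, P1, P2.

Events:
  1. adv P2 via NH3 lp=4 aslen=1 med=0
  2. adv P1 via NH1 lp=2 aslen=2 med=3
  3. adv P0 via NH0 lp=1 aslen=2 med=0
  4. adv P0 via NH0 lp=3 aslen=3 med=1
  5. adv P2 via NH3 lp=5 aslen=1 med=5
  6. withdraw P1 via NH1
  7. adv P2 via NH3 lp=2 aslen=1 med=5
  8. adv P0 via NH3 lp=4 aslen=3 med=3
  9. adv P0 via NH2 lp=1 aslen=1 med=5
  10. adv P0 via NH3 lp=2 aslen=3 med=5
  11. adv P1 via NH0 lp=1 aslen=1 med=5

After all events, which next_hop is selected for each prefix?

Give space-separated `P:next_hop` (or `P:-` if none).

Answer: P0:NH0 P1:NH0 P2:NH3

Derivation:
Op 1: best P0=- P1=- P2=NH3
Op 2: best P0=- P1=NH1 P2=NH3
Op 3: best P0=NH0 P1=NH1 P2=NH3
Op 4: best P0=NH0 P1=NH1 P2=NH3
Op 5: best P0=NH0 P1=NH1 P2=NH3
Op 6: best P0=NH0 P1=- P2=NH3
Op 7: best P0=NH0 P1=- P2=NH3
Op 8: best P0=NH3 P1=- P2=NH3
Op 9: best P0=NH3 P1=- P2=NH3
Op 10: best P0=NH0 P1=- P2=NH3
Op 11: best P0=NH0 P1=NH0 P2=NH3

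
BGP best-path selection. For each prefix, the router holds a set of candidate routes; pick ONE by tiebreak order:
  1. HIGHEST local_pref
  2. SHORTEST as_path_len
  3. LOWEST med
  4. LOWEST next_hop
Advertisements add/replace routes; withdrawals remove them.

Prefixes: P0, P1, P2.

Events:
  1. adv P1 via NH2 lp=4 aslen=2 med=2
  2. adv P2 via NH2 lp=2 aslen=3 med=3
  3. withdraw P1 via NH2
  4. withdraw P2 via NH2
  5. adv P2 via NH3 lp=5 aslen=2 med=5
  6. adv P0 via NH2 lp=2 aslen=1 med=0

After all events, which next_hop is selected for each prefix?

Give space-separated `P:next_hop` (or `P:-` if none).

Answer: P0:NH2 P1:- P2:NH3

Derivation:
Op 1: best P0=- P1=NH2 P2=-
Op 2: best P0=- P1=NH2 P2=NH2
Op 3: best P0=- P1=- P2=NH2
Op 4: best P0=- P1=- P2=-
Op 5: best P0=- P1=- P2=NH3
Op 6: best P0=NH2 P1=- P2=NH3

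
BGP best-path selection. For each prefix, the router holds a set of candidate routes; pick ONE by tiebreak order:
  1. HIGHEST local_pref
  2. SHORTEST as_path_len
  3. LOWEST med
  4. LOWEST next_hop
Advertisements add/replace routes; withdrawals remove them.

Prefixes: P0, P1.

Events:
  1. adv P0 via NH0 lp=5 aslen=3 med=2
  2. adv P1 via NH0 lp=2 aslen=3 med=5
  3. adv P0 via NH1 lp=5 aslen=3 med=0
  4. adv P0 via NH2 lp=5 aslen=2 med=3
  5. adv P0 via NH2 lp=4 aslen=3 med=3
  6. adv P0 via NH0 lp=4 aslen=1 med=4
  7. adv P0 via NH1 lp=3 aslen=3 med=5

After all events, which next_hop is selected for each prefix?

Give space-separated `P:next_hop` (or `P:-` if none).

Op 1: best P0=NH0 P1=-
Op 2: best P0=NH0 P1=NH0
Op 3: best P0=NH1 P1=NH0
Op 4: best P0=NH2 P1=NH0
Op 5: best P0=NH1 P1=NH0
Op 6: best P0=NH1 P1=NH0
Op 7: best P0=NH0 P1=NH0

Answer: P0:NH0 P1:NH0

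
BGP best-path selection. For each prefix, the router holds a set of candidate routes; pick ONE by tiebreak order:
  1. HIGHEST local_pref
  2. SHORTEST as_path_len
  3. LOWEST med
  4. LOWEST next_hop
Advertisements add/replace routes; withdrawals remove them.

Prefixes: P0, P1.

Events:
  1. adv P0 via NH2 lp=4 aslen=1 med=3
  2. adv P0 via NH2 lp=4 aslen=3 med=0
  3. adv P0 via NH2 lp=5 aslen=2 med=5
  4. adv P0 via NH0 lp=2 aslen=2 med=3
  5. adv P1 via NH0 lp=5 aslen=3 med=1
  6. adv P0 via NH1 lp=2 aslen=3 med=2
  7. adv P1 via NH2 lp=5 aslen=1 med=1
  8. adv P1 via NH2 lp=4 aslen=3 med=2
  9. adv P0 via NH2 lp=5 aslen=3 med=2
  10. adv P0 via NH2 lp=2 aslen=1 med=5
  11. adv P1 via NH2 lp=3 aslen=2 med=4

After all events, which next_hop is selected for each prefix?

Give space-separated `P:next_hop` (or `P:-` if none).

Answer: P0:NH2 P1:NH0

Derivation:
Op 1: best P0=NH2 P1=-
Op 2: best P0=NH2 P1=-
Op 3: best P0=NH2 P1=-
Op 4: best P0=NH2 P1=-
Op 5: best P0=NH2 P1=NH0
Op 6: best P0=NH2 P1=NH0
Op 7: best P0=NH2 P1=NH2
Op 8: best P0=NH2 P1=NH0
Op 9: best P0=NH2 P1=NH0
Op 10: best P0=NH2 P1=NH0
Op 11: best P0=NH2 P1=NH0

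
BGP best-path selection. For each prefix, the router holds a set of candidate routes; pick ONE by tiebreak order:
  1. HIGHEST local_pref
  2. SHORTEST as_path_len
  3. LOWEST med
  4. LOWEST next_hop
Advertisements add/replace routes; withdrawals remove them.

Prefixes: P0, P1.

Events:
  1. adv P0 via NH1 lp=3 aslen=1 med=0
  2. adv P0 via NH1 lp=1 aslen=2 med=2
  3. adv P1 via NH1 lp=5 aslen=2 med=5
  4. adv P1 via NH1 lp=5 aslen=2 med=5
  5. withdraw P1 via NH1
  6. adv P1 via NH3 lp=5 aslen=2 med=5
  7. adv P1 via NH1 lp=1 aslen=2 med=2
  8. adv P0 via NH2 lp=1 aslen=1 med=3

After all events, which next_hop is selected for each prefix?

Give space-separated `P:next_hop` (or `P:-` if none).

Answer: P0:NH2 P1:NH3

Derivation:
Op 1: best P0=NH1 P1=-
Op 2: best P0=NH1 P1=-
Op 3: best P0=NH1 P1=NH1
Op 4: best P0=NH1 P1=NH1
Op 5: best P0=NH1 P1=-
Op 6: best P0=NH1 P1=NH3
Op 7: best P0=NH1 P1=NH3
Op 8: best P0=NH2 P1=NH3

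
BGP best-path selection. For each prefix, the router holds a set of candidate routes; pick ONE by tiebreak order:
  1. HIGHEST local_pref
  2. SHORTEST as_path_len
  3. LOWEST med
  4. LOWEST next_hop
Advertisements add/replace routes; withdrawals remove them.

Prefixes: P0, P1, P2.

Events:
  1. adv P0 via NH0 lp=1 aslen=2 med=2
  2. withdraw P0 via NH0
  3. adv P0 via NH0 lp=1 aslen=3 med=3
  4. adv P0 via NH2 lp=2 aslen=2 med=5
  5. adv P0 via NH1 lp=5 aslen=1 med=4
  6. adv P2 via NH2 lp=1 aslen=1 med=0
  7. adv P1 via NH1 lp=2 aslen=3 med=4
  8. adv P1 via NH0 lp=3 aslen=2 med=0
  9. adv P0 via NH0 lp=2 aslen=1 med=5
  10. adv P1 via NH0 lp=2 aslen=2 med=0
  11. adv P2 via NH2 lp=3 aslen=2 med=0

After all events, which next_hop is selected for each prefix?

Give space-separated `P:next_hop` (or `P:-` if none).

Op 1: best P0=NH0 P1=- P2=-
Op 2: best P0=- P1=- P2=-
Op 3: best P0=NH0 P1=- P2=-
Op 4: best P0=NH2 P1=- P2=-
Op 5: best P0=NH1 P1=- P2=-
Op 6: best P0=NH1 P1=- P2=NH2
Op 7: best P0=NH1 P1=NH1 P2=NH2
Op 8: best P0=NH1 P1=NH0 P2=NH2
Op 9: best P0=NH1 P1=NH0 P2=NH2
Op 10: best P0=NH1 P1=NH0 P2=NH2
Op 11: best P0=NH1 P1=NH0 P2=NH2

Answer: P0:NH1 P1:NH0 P2:NH2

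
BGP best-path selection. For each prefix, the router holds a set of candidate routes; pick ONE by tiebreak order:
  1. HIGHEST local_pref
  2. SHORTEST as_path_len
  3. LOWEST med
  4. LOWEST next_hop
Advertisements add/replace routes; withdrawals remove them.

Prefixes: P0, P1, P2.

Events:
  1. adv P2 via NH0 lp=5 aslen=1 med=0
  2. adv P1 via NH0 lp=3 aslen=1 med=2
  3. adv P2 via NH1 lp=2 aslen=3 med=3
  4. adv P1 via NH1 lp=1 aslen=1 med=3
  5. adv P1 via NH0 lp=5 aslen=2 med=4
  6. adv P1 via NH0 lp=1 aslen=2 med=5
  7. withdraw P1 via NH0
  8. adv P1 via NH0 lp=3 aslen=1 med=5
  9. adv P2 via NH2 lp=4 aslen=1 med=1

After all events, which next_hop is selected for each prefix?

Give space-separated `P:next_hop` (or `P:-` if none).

Op 1: best P0=- P1=- P2=NH0
Op 2: best P0=- P1=NH0 P2=NH0
Op 3: best P0=- P1=NH0 P2=NH0
Op 4: best P0=- P1=NH0 P2=NH0
Op 5: best P0=- P1=NH0 P2=NH0
Op 6: best P0=- P1=NH1 P2=NH0
Op 7: best P0=- P1=NH1 P2=NH0
Op 8: best P0=- P1=NH0 P2=NH0
Op 9: best P0=- P1=NH0 P2=NH0

Answer: P0:- P1:NH0 P2:NH0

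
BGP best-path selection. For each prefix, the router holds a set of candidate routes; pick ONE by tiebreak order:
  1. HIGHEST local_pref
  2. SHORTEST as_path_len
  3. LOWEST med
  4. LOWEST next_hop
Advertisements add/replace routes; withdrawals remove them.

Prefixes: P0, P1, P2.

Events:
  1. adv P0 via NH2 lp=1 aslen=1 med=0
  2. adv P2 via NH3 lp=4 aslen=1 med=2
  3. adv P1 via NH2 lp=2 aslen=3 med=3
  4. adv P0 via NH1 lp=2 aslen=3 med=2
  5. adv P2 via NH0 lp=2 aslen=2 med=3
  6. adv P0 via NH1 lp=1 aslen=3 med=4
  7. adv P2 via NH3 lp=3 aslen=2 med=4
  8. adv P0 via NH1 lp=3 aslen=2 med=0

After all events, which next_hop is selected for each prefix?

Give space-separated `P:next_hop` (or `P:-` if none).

Answer: P0:NH1 P1:NH2 P2:NH3

Derivation:
Op 1: best P0=NH2 P1=- P2=-
Op 2: best P0=NH2 P1=- P2=NH3
Op 3: best P0=NH2 P1=NH2 P2=NH3
Op 4: best P0=NH1 P1=NH2 P2=NH3
Op 5: best P0=NH1 P1=NH2 P2=NH3
Op 6: best P0=NH2 P1=NH2 P2=NH3
Op 7: best P0=NH2 P1=NH2 P2=NH3
Op 8: best P0=NH1 P1=NH2 P2=NH3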